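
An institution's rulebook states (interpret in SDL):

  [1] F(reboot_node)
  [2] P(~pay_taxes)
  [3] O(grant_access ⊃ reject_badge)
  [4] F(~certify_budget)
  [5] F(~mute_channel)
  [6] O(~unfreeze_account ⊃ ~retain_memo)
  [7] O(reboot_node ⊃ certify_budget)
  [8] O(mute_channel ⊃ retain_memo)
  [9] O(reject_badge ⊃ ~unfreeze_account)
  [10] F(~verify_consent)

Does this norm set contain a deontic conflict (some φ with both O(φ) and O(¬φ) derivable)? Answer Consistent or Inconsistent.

Premise 7 is O(reboot_node ⊃ certify_budget); even if O(certify_budget) held, inferring O(reboot_node) would be affirming the consequent — invalid.
So O(reboot_node) is not derivable, and the apparent clash with O(~reboot_node) does not arise.
A world satisfying every obligation exists (e.g. certify_budget=true, grant_access=false, mute_channel=true, pay_taxes=false, reboot_node=false, reject_badge=false, retain_memo=true, unfreeze_account=true, verify_consent=true); no atom is both obligatory and forbidden, so the set is consistent.

Consistent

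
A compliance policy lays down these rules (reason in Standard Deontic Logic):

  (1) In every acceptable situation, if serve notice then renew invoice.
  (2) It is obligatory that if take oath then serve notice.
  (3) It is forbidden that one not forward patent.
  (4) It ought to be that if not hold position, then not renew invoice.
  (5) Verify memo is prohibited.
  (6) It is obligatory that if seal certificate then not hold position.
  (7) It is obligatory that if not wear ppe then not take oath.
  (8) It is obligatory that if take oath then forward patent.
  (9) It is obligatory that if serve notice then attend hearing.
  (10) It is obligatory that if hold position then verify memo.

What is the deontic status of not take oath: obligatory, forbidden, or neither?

Obligatory

F(verify_memo) at premise 5 means O(¬verify_memo).
Premise 10 is O(hold_position → verify_memo); contrapositively O(¬verify_memo → ¬hold_position). Since O(¬verify_memo) holds, K gives O(¬hold_position).
Premise 4 is O(¬hold_position → ¬renew_invoice); since O(¬hold_position), deontic closure gives O(¬renew_invoice).
Premise 1 is O(serve_notice → renew_invoice); contrapositively O(¬renew_invoice → ¬serve_notice). Since O(¬renew_invoice) holds, K gives O(¬serve_notice).
Premise 2, O(take_oath → serve_notice), contraposes to O(¬serve_notice → ¬take_oath); with O(¬serve_notice) we get O(¬take_oath).
Premises 3, 6, 7, 8, 9 do not contribute to this derivation.
Hence ¬take_oath is obligatory.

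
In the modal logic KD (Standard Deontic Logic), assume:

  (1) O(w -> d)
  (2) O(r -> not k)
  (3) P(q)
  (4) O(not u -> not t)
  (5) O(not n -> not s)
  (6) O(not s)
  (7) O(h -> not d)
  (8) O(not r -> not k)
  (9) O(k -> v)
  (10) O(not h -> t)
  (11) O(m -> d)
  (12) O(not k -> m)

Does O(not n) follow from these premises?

Premise 5 is O(not n -> not s); even if O(not s) held, inferring O(not n) would be affirming the consequent — invalid.
No other premise forces O(not n). An ideal world satisfying every premise can still have not n false, so O(not n) is not derivable.

No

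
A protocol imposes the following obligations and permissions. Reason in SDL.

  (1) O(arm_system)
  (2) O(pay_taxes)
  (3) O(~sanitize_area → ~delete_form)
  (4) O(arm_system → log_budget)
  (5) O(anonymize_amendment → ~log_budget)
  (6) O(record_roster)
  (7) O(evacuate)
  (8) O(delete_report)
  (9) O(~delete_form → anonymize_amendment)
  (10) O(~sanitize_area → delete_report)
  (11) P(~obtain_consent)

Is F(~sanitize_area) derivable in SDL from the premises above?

From premise 1 we have O(arm_system).
With premise 4, O(arm_system → log_budget), the K-axiom yields O(log_budget).
Premise 5, O(anonymize_amendment → ~log_budget), contraposes to O(log_budget → ~anonymize_amendment); with O(log_budget) we get O(~anonymize_amendment).
Premise 9, O(~delete_form → anonymize_amendment), contraposes to O(~anonymize_amendment → delete_form); with O(~anonymize_amendment) we get O(delete_form).
The contrapositive of premise 3 (O(~sanitize_area → ~delete_form)) is O(delete_form → sanitize_area), and O(delete_form) is already established, so O(sanitize_area).
Premises 2, 6, 7, 8, 10, 11 do not contribute to this derivation.
So O(sanitize_area) holds, i.e. F(~sanitize_area). The claim follows.

Yes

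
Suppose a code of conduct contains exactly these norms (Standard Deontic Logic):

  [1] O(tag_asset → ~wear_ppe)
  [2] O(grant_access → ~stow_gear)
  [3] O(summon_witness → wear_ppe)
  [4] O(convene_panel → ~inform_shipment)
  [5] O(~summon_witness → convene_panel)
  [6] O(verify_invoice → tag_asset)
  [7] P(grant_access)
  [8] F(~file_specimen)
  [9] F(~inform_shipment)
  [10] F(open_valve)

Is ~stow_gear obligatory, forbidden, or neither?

Premise 2 is O(grant_access → ~stow_gear), but O(grant_access) is not derivable from the premises (the permission P(grant_access) asserts only ~O(~grant_access), not O(grant_access)), so it does not yield O(~stow_gear).
No premise or chain of K-axiom applications forces O(~stow_gear), and none forces O(stow_gear). So ~stow_gear is neither obligatory nor forbidden under these norms.

Neither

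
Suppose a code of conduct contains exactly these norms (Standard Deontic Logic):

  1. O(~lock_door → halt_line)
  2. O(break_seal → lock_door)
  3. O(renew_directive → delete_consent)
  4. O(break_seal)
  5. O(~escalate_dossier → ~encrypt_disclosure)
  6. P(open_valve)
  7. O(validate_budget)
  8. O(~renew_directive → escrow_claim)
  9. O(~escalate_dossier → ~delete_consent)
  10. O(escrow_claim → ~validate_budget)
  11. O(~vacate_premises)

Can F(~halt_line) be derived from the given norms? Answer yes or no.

No

Premise 1 is O(~lock_door → halt_line), but O(~lock_door) is not derivable from the premises, so it does not yield O(halt_line).
No other premise forces O(halt_line). An ideal world satisfying every premise can still have ~halt_line true, so F(~halt_line) is not derivable.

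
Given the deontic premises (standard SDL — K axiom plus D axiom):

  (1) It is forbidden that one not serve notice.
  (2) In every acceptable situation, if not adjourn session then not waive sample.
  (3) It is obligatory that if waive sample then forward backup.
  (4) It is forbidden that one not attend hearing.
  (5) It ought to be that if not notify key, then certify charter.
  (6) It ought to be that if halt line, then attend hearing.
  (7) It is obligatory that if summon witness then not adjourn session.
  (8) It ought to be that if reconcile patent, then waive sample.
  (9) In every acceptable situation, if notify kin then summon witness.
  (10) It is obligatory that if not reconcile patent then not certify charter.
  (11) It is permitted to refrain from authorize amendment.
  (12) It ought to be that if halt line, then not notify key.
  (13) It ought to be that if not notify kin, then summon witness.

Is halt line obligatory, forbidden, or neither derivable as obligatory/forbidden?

Forbidden

Premises 9 and 13 cover both cases: O(notify_kin → summon_witness) and O(¬notify_kin → summon_witness). Since notify_kin ∨ ¬notify_kin is a tautology, O(summon_witness) follows.
With premise 7, O(summon_witness → ¬adjourn_session), the K-axiom yields O(¬adjourn_session).
With premise 2, O(¬adjourn_session → ¬waive_sample), the K-axiom yields O(¬waive_sample).
Premise 8 is O(reconcile_patent → waive_sample); contrapositively O(¬waive_sample → ¬reconcile_patent). Since O(¬waive_sample) holds, K gives O(¬reconcile_patent).
With premise 10, O(¬reconcile_patent → ¬certify_charter), the K-axiom yields O(¬certify_charter).
Premise 5, O(¬notify_key → certify_charter), contraposes to O(¬certify_charter → notify_key); with O(¬certify_charter) we get O(notify_key).
The contrapositive of premise 12 (O(halt_line → ¬notify_key)) is O(notify_key → ¬halt_line), and O(notify_key) is already established, so O(¬halt_line).
Premises 1, 3, 4, 6, 11 do not contribute to this derivation.
Thus O(¬halt_line), which is F(halt_line): halt_line is forbidden.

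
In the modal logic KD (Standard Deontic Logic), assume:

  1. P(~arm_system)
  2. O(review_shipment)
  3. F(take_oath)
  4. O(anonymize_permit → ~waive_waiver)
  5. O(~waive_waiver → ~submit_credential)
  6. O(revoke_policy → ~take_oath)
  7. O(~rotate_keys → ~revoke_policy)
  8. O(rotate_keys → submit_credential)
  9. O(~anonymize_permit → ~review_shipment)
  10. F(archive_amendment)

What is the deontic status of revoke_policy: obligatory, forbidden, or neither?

Premise 2 states O(review_shipment) outright.
Premise 9, O(~anonymize_permit → ~review_shipment), contraposes to O(review_shipment → anonymize_permit); with O(review_shipment) we get O(anonymize_permit).
From O(anonymize_permit) and premise 4, O(anonymize_permit → ~waive_waiver), we obtain O(~waive_waiver).
Premise 5 is O(~waive_waiver → ~submit_credential); since O(~waive_waiver), deontic closure gives O(~submit_credential).
Premise 8, O(rotate_keys → submit_credential), contraposes to O(~submit_credential → ~rotate_keys); with O(~submit_credential) we get O(~rotate_keys).
From O(~rotate_keys) and premise 7, O(~rotate_keys → ~revoke_policy), we obtain O(~revoke_policy).
Premises 1, 3, 6, 10 do not contribute to this derivation.
Thus O(~revoke_policy), which is F(revoke_policy): revoke_policy is forbidden.

Forbidden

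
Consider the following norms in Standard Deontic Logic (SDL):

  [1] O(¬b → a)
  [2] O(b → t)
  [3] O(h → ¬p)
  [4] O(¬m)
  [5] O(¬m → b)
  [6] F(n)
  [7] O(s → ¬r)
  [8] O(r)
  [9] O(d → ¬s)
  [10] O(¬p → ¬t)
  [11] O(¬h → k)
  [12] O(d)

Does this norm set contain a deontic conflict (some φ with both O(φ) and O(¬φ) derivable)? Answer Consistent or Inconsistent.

Consistent

Premise 7 is O(s → ¬r), but O(s) is not derivable from the premises, so it does not yield O(¬r).
So O(¬r) is not derivable, and the apparent clash with O(r) does not arise.
A world satisfying every obligation exists (e.g. a=false, b=true, d=true, h=false, k=true, m=false, n=false, p=true, r=true, s=false, t=true); no atom is both obligatory and forbidden, so the set is consistent.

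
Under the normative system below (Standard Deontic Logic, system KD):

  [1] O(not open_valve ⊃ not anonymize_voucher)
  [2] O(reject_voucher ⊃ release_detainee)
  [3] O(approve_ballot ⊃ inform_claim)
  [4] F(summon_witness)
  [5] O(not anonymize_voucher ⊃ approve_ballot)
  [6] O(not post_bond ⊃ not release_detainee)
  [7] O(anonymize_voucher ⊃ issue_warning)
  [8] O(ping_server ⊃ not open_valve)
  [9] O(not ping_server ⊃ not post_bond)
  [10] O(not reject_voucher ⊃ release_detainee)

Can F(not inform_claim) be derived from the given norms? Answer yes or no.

By case analysis on reject_voucher: premise 2 gives O(reject_voucher ⊃ release_detainee) and premise 10 gives O(not reject_voucher ⊃ release_detainee), so O(release_detainee) either way.
The contrapositive of premise 6 (O(not post_bond ⊃ not release_detainee)) is O(release_detainee ⊃ post_bond), and O(release_detainee) is already established, so O(post_bond).
Premise 9, O(not ping_server ⊃ not post_bond), contraposes to O(post_bond ⊃ ping_server); with O(post_bond) we get O(ping_server).
From O(ping_server) and premise 8, O(ping_server ⊃ not open_valve), we obtain O(not open_valve).
Premise 1 is O(not open_valve ⊃ not anonymize_voucher); since O(not open_valve), deontic closure gives O(not anonymize_voucher).
Premise 5 is O(not anonymize_voucher ⊃ approve_ballot); since O(not anonymize_voucher), deontic closure gives O(approve_ballot).
Premise 3 is O(approve_ballot ⊃ inform_claim); since O(approve_ballot), deontic closure gives O(inform_claim).
Premises 4, 7 do not contribute to this derivation.
So O(inform_claim) holds, i.e. F(not inform_claim). The claim follows.

Yes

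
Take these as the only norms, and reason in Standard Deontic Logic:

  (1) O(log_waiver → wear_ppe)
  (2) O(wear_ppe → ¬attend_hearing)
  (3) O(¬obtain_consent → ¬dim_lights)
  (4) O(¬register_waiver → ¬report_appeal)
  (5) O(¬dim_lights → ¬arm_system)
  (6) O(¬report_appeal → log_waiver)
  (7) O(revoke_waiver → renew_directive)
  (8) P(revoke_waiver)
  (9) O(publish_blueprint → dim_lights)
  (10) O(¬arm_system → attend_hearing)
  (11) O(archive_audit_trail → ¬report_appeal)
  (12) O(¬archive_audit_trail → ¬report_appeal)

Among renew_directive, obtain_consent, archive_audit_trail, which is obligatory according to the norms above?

obtain_consent

By case analysis on ¬archive_audit_trail: premise 12 gives O(¬archive_audit_trail → ¬report_appeal) and premise 11 gives O(archive_audit_trail → ¬report_appeal), so O(¬report_appeal) either way.
Premise 6 is O(¬report_appeal → log_waiver); since O(¬report_appeal), deontic closure gives O(log_waiver).
From O(log_waiver) and premise 1, O(log_waiver → wear_ppe), we obtain O(wear_ppe).
Applying K to premise 2 (O(wear_ppe → ¬attend_hearing)) and O(wear_ppe) yields O(¬attend_hearing).
The contrapositive of premise 10 (O(¬arm_system → attend_hearing)) is O(¬attend_hearing → arm_system), and O(¬attend_hearing) is already established, so O(arm_system).
Premise 5, O(¬dim_lights → ¬arm_system), contraposes to O(arm_system → dim_lights); with O(arm_system) we get O(dim_lights).
Premise 3 is O(¬obtain_consent → ¬dim_lights); contrapositively O(dim_lights → obtain_consent). Since O(dim_lights) holds, K gives O(obtain_consent).
So O(obtain_consent) holds — obtain_consent is obligatory. None of the other listed options is made obligatory by any chain of premises.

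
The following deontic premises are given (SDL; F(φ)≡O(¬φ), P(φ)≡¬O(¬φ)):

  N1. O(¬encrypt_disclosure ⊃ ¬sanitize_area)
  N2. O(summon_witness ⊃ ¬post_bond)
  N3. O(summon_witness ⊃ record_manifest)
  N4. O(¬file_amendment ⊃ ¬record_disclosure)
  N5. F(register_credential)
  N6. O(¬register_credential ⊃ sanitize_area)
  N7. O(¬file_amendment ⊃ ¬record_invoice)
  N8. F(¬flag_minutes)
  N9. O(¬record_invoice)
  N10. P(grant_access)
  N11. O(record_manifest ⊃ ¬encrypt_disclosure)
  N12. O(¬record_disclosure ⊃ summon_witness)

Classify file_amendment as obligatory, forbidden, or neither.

Premise 5 is F(register_credential), i.e. O(¬register_credential).
With premise 6, O(¬register_credential ⊃ sanitize_area), the K-axiom yields O(sanitize_area).
The contrapositive of premise 1 (O(¬encrypt_disclosure ⊃ ¬sanitize_area)) is O(sanitize_area ⊃ encrypt_disclosure), and O(sanitize_area) is already established, so O(encrypt_disclosure).
Premise 11 is O(record_manifest ⊃ ¬encrypt_disclosure); contrapositively O(encrypt_disclosure ⊃ ¬record_manifest). Since O(encrypt_disclosure) holds, K gives O(¬record_manifest).
Premise 3, O(summon_witness ⊃ record_manifest), contraposes to O(¬record_manifest ⊃ ¬summon_witness); with O(¬record_manifest) we get O(¬summon_witness).
Premise 12, O(¬record_disclosure ⊃ summon_witness), contraposes to O(¬summon_witness ⊃ record_disclosure); with O(¬summon_witness) we get O(record_disclosure).
Premise 4 is O(¬file_amendment ⊃ ¬record_disclosure); contrapositively O(record_disclosure ⊃ file_amendment). Since O(record_disclosure) holds, K gives O(file_amendment).
Premises 2, 7, 8, 9, 10 do not contribute to this derivation.
Hence file_amendment is obligatory.

Obligatory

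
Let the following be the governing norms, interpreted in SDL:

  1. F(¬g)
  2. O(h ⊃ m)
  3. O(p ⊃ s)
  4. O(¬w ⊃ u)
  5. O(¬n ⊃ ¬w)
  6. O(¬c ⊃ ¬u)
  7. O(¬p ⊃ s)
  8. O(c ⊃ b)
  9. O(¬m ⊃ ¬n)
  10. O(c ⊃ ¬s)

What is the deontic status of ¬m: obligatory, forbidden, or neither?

Premises 3 and 7 are O(p ⊃ s) and O(¬p ⊃ s); every ideal world satisfies p or ¬p, so in either case s holds — hence O(s).
Premise 10, O(c ⊃ ¬s), contraposes to O(s ⊃ ¬c); with O(s) we get O(¬c).
With premise 6, O(¬c ⊃ ¬u), the K-axiom yields O(¬u).
The contrapositive of premise 4 (O(¬w ⊃ u)) is O(¬u ⊃ w), and O(¬u) is already established, so O(w).
Premise 5, O(¬n ⊃ ¬w), contraposes to O(w ⊃ n); with O(w) we get O(n).
The contrapositive of premise 9 (O(¬m ⊃ ¬n)) is O(n ⊃ m), and O(n) is already established, so O(m).
Premises 1, 2, 8 do not contribute to this derivation.
Thus O(m), which is F(¬m): ¬m is forbidden.

Forbidden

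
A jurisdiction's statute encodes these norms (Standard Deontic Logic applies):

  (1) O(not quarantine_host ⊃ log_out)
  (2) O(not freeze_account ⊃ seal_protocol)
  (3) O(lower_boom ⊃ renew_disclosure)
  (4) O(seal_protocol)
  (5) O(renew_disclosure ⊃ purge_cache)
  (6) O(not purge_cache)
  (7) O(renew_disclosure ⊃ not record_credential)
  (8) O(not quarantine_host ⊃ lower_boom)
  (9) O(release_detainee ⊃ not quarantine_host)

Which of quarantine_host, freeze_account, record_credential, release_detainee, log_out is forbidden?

Premise 6 gives O(not purge_cache).
Premise 5 is O(renew_disclosure ⊃ purge_cache); contrapositively O(not purge_cache ⊃ not renew_disclosure). Since O(not purge_cache) holds, K gives O(not renew_disclosure).
The contrapositive of premise 3 (O(lower_boom ⊃ renew_disclosure)) is O(not renew_disclosure ⊃ not lower_boom), and O(not renew_disclosure) is already established, so O(not lower_boom).
Premise 8, O(not quarantine_host ⊃ lower_boom), contraposes to O(not lower_boom ⊃ quarantine_host); with O(not lower_boom) we get O(quarantine_host).
Premise 9, O(release_detainee ⊃ not quarantine_host), contraposes to O(quarantine_host ⊃ not release_detainee); with O(quarantine_host) we get O(not release_detainee).
So O(not release_detainee) holds, i.e. release_detainee is forbidden. None of the other listed options is forbidden under the premises.

release_detainee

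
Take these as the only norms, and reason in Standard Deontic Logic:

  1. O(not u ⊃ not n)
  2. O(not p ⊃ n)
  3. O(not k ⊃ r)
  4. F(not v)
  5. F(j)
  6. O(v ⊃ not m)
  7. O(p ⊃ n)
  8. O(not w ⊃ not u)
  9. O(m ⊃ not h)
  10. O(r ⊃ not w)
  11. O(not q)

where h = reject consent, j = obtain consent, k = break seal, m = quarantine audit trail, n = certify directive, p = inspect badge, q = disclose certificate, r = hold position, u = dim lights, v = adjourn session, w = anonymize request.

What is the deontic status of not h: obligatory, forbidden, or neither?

Neither

Premise 9 is O(m ⊃ not h), but O(m) is not derivable from the premises, so it does not yield O(not h).
No premise or chain of K-axiom applications forces O(not h), and none forces O(h). So not h is neither obligatory nor forbidden under these norms.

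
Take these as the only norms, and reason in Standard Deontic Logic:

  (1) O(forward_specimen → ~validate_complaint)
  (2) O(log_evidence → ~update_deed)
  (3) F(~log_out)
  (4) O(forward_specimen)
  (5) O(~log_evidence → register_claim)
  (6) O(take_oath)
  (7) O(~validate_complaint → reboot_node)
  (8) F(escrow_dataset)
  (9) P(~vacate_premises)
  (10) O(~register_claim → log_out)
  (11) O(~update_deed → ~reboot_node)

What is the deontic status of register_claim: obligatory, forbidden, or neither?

From premise 4 we have O(forward_specimen).
With premise 1, O(forward_specimen → ~validate_complaint), the K-axiom yields O(~validate_complaint).
Applying K to premise 7 (O(~validate_complaint → reboot_node)) and O(~validate_complaint) yields O(reboot_node).
Premise 11 is O(~update_deed → ~reboot_node); contrapositively O(reboot_node → update_deed). Since O(reboot_node) holds, K gives O(update_deed).
The contrapositive of premise 2 (O(log_evidence → ~update_deed)) is O(update_deed → ~log_evidence), and O(update_deed) is already established, so O(~log_evidence).
With premise 5, O(~log_evidence → register_claim), the K-axiom yields O(register_claim).
Premises 3, 6, 8, 9, 10 do not contribute to this derivation.
Hence register_claim is obligatory.

Obligatory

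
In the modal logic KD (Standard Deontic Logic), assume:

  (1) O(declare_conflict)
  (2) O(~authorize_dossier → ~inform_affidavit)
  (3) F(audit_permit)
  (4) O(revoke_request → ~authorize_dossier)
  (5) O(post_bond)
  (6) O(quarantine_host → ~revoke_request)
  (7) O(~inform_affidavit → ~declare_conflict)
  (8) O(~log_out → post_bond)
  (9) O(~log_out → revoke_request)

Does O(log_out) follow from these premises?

Premise 1 gives O(declare_conflict).
Premise 7 is O(~inform_affidavit → ~declare_conflict); contrapositively O(declare_conflict → inform_affidavit). Since O(declare_conflict) holds, K gives O(inform_affidavit).
Premise 2, O(~authorize_dossier → ~inform_affidavit), contraposes to O(inform_affidavit → authorize_dossier); with O(inform_affidavit) we get O(authorize_dossier).
The contrapositive of premise 4 (O(revoke_request → ~authorize_dossier)) is O(authorize_dossier → ~revoke_request), and O(authorize_dossier) is already established, so O(~revoke_request).
The contrapositive of premise 9 (O(~log_out → revoke_request)) is O(~revoke_request → log_out), and O(~revoke_request) is already established, so O(log_out).
Premises 3, 5, 6, 8 do not contribute to this derivation.
So O(log_out) follows.

Yes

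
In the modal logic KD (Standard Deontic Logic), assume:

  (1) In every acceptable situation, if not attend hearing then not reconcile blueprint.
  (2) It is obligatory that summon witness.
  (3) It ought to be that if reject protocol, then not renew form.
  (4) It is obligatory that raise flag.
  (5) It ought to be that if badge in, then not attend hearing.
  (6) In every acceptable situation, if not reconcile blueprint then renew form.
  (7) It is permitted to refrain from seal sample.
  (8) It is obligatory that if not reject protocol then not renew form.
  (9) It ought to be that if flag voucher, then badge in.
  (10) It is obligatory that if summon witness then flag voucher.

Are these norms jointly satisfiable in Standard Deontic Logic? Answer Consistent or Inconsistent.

By case analysis on reject_protocol: premise 3 gives O(reject_protocol → ¬renew_form) and premise 8 gives O(¬reject_protocol → ¬renew_form), so O(¬renew_form) either way.
Premise 6, O(¬reconcile_blueprint → renew_form), contraposes to O(¬renew_form → reconcile_blueprint); with O(¬renew_form) we get O(reconcile_blueprint).
Premise 1 is O(¬attend_hearing → ¬reconcile_blueprint); contrapositively O(reconcile_blueprint → attend_hearing). Since O(reconcile_blueprint) holds, K gives O(attend_hearing).
Premise 5, O(badge_in → ¬attend_hearing), contraposes to O(attend_hearing → ¬badge_in); with O(attend_hearing) we get O(¬badge_in).
The contrapositive of premise 9 (O(flag_voucher → badge_in)) is O(¬badge_in → ¬flag_voucher), and O(¬badge_in) is already established, so O(¬flag_voucher).
Premise 10 is O(summon_witness → flag_voucher); contrapositively O(¬flag_voucher → ¬summon_witness). Since O(¬flag_voucher) holds, K gives O(¬summon_witness).
Yet premise 2 states O(summon_witness).
We now have both O(¬summon_witness) and O(summon_witness) — summon_witness is simultaneously obligatory and forbidden, violating the D-axiom.

Inconsistent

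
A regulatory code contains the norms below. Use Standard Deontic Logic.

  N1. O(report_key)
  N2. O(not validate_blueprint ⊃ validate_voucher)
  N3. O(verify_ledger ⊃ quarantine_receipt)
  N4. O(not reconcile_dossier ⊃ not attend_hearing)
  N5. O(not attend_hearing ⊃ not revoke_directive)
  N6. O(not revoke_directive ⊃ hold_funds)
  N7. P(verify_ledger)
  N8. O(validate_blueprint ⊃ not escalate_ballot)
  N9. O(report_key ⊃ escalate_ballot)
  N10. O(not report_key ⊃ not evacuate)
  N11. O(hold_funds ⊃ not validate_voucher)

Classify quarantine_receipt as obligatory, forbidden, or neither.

Premise 3 is O(verify_ledger ⊃ quarantine_receipt), but O(verify_ledger) is not derivable from the premises (the permission P(verify_ledger) asserts only not O(not verify_ledger), not O(verify_ledger)), so it does not yield O(quarantine_receipt).
No premise or chain of K-axiom applications forces O(quarantine_receipt), and none forces O(not quarantine_receipt). So quarantine_receipt is neither obligatory nor forbidden under these norms.

Neither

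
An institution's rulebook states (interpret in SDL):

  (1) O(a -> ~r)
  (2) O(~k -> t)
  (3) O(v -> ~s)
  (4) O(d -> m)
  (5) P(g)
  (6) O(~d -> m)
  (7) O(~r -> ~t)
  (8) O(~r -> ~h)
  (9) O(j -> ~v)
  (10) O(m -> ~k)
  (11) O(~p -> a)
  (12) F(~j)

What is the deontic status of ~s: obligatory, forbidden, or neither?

Neither

Premise 3 is O(v -> ~s), but O(v) is not derivable from the premises, so it does not yield O(~s).
No premise or chain of K-axiom applications forces O(~s), and none forces O(s). So ~s is neither obligatory nor forbidden under these norms.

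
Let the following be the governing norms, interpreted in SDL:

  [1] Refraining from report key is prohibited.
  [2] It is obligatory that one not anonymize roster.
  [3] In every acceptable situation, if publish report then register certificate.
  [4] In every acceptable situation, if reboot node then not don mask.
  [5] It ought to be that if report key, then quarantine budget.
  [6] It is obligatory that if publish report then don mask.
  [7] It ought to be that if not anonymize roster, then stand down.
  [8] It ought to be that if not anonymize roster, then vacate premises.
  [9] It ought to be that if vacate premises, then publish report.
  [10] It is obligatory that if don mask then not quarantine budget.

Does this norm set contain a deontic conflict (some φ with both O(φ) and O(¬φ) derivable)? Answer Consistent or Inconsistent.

Premise 1 is F(¬report_key), i.e. O(report_key).
Applying K to premise 5 (O(report_key → quarantine_budget)) and O(report_key) yields O(quarantine_budget).
Premise 10, O(don_mask → ¬quarantine_budget), contraposes to O(quarantine_budget → ¬don_mask); with O(quarantine_budget) we get O(¬don_mask).
The contrapositive of premise 6 (O(publish_report → don_mask)) is O(¬don_mask → ¬publish_report), and O(¬don_mask) is already established, so O(¬publish_report).
The contrapositive of premise 9 (O(vacate_premises → publish_report)) is O(¬publish_report → ¬vacate_premises), and O(¬publish_report) is already established, so O(¬vacate_premises).
Premise 8, O(¬anonymize_roster → vacate_premises), contraposes to O(¬vacate_premises → anonymize_roster); with O(¬vacate_premises) we get O(anonymize_roster).
However, premise 2 gives O(¬anonymize_roster).
We now have both O(anonymize_roster) and O(¬anonymize_roster) — anonymize_roster is simultaneously obligatory and forbidden, violating the D-axiom.

Inconsistent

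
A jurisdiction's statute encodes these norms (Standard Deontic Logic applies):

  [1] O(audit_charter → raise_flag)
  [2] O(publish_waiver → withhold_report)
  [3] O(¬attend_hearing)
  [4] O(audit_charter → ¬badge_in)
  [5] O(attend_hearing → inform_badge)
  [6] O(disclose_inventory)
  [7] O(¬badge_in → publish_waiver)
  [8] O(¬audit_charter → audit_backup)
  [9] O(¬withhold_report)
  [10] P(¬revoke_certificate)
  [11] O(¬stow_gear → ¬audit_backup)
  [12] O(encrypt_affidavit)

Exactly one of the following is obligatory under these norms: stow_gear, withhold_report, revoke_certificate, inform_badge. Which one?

Premise 9 states O(¬withhold_report) outright.
The contrapositive of premise 2 (O(publish_waiver → withhold_report)) is O(¬withhold_report → ¬publish_waiver), and O(¬withhold_report) is already established, so O(¬publish_waiver).
Premise 7 is O(¬badge_in → publish_waiver); contrapositively O(¬publish_waiver → badge_in). Since O(¬publish_waiver) holds, K gives O(badge_in).
Premise 4 is O(audit_charter → ¬badge_in); contrapositively O(badge_in → ¬audit_charter). Since O(badge_in) holds, K gives O(¬audit_charter).
Premise 8 is O(¬audit_charter → audit_backup); since O(¬audit_charter), deontic closure gives O(audit_backup).
The contrapositive of premise 11 (O(¬stow_gear → ¬audit_backup)) is O(audit_backup → stow_gear), and O(audit_backup) is already established, so O(stow_gear).
So O(stow_gear) holds — stow_gear is obligatory. None of the other listed options is made obligatory by any chain of premises.

stow_gear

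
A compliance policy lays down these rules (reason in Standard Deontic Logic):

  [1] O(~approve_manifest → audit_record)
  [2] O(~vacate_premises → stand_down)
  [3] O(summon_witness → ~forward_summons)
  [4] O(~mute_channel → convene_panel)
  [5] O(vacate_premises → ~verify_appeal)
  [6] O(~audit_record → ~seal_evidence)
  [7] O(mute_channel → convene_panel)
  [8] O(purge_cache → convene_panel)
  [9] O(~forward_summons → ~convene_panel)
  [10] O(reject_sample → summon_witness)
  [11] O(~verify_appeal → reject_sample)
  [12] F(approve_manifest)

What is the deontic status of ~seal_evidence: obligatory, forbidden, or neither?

Premise 6 is O(~audit_record → ~seal_evidence), but O(~audit_record) is not derivable from the premises, so it does not yield O(~seal_evidence).
No premise or chain of K-axiom applications forces O(~seal_evidence), and none forces O(seal_evidence). So ~seal_evidence is neither obligatory nor forbidden under these norms.

Neither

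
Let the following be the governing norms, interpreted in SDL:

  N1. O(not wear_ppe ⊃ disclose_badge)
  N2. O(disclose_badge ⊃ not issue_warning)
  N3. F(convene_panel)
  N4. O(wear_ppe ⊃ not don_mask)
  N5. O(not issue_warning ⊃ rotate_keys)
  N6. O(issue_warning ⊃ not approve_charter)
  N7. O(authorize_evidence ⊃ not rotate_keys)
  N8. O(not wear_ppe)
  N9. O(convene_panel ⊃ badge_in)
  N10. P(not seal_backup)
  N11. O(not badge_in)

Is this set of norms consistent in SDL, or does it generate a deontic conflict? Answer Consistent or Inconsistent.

Premise 9 is O(convene_panel ⊃ badge_in), but O(convene_panel) is not derivable from the premises, so it does not yield O(badge_in).
So O(badge_in) is not derivable, and the apparent clash with O(not badge_in) does not arise.
A world satisfying every obligation exists (e.g. approve_charter=false, authorize_evidence=false, badge_in=false, convene_panel=false, disclose_badge=true, don_mask=false, issue_warning=false, rotate_keys=true, seal_backup=false, wear_ppe=false); no atom is both obligatory and forbidden, so the set is consistent.

Consistent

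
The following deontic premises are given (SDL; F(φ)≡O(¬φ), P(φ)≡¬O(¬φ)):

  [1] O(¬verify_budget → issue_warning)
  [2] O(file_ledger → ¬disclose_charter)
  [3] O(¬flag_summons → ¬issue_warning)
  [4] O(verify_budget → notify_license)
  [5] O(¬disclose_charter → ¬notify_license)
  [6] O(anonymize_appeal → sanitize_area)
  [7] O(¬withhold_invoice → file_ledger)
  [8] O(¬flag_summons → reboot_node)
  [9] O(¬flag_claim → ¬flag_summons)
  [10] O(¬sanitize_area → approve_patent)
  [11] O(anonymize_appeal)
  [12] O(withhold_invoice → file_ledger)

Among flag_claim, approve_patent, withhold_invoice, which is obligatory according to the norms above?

By case analysis on ¬withhold_invoice: premise 7 gives O(¬withhold_invoice → file_ledger) and premise 12 gives O(withhold_invoice → file_ledger), so O(file_ledger) either way.
With premise 2, O(file_ledger → ¬disclose_charter), the K-axiom yields O(¬disclose_charter).
With premise 5, O(¬disclose_charter → ¬notify_license), the K-axiom yields O(¬notify_license).
Premise 4, O(verify_budget → notify_license), contraposes to O(¬notify_license → ¬verify_budget); with O(¬notify_license) we get O(¬verify_budget).
Premise 1 is O(¬verify_budget → issue_warning); since O(¬verify_budget), deontic closure gives O(issue_warning).
Premise 3, O(¬flag_summons → ¬issue_warning), contraposes to O(issue_warning → flag_summons); with O(issue_warning) we get O(flag_summons).
Premise 9, O(¬flag_claim → ¬flag_summons), contraposes to O(flag_summons → flag_claim); with O(flag_summons) we get O(flag_claim).
So O(flag_claim) holds — flag_claim is obligatory. None of the other listed options is made obligatory by any chain of premises.

flag_claim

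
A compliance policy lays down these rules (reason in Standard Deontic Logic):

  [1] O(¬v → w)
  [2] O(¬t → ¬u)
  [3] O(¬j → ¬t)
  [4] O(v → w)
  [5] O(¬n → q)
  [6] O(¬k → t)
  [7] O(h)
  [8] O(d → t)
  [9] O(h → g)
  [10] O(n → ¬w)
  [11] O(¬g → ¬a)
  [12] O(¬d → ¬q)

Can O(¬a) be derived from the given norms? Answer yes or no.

No

Premise 11 is O(¬g → ¬a), but O(¬g) is not derivable from the premises, so it does not yield O(¬a).
No other premise forces O(¬a). An ideal world satisfying every premise can still have ¬a false, so O(¬a) is not derivable.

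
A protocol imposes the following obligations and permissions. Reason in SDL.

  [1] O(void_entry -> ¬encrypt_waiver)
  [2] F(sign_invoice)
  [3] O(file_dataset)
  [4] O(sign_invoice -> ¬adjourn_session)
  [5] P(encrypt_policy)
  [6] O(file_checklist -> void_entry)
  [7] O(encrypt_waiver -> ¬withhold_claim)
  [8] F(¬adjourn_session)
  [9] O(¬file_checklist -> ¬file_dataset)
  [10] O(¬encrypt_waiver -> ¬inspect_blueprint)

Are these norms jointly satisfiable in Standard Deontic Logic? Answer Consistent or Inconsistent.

Premise 4 is O(sign_invoice -> ¬adjourn_session), but O(sign_invoice) is not derivable from the premises, so it does not yield O(¬adjourn_session).
So O(¬adjourn_session) is not derivable, and the apparent clash with O(adjourn_session) does not arise.
A world satisfying every obligation exists (e.g. adjourn_session=true, encrypt_policy=false, encrypt_waiver=false, file_checklist=true, file_dataset=true, inspect_blueprint=false, sign_invoice=false, void_entry=true, withhold_claim=false); no atom is both obligatory and forbidden, so the set is consistent.

Consistent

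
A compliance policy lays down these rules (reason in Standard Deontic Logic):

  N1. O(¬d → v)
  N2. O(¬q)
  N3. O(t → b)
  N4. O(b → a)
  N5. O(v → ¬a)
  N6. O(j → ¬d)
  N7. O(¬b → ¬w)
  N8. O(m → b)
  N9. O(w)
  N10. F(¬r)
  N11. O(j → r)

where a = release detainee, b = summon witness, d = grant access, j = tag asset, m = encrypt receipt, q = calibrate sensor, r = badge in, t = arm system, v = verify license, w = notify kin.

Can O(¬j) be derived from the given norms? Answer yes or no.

Premise 9 states O(w) outright.
The contrapositive of premise 7 (O(¬b → ¬w)) is O(w → b), and O(w) is already established, so O(b).
Applying K to premise 4 (O(b → a)) and O(b) yields O(a).
The contrapositive of premise 5 (O(v → ¬a)) is O(a → ¬v), and O(a) is already established, so O(¬v).
Premise 1 is O(¬d → v); contrapositively O(¬v → d). Since O(¬v) holds, K gives O(d).
The contrapositive of premise 6 (O(j → ¬d)) is O(d → ¬j), and O(d) is already established, so O(¬j).
Premises 2, 3, 8, 10, 11 do not contribute to this derivation.
So O(¬j) follows.

Yes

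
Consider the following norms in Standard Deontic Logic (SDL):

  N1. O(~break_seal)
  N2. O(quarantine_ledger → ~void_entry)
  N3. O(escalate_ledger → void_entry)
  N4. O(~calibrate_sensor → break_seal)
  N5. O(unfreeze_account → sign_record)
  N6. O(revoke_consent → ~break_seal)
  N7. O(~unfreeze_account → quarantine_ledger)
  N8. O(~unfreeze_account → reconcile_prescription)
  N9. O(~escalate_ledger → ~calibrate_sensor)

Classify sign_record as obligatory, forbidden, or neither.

Obligatory

Premise 1 states O(~break_seal) outright.
Premise 4, O(~calibrate_sensor → break_seal), contraposes to O(~break_seal → calibrate_sensor); with O(~break_seal) we get O(calibrate_sensor).
Premise 9, O(~escalate_ledger → ~calibrate_sensor), contraposes to O(calibrate_sensor → escalate_ledger); with O(calibrate_sensor) we get O(escalate_ledger).
Applying K to premise 3 (O(escalate_ledger → void_entry)) and O(escalate_ledger) yields O(void_entry).
Premise 2, O(quarantine_ledger → ~void_entry), contraposes to O(void_entry → ~quarantine_ledger); with O(void_entry) we get O(~quarantine_ledger).
The contrapositive of premise 7 (O(~unfreeze_account → quarantine_ledger)) is O(~quarantine_ledger → unfreeze_account), and O(~quarantine_ledger) is already established, so O(unfreeze_account).
From O(unfreeze_account) and premise 5, O(unfreeze_account → sign_record), we obtain O(sign_record).
Premises 6, 8 do not contribute to this derivation.
Hence sign_record is obligatory.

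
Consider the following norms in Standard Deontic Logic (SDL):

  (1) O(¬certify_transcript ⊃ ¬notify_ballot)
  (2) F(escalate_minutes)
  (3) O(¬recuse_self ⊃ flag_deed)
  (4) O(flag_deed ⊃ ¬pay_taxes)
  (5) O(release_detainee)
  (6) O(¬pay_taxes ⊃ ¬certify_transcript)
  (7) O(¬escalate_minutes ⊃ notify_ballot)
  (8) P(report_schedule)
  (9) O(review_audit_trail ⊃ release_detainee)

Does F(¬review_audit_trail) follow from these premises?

Premise 9 is O(review_audit_trail ⊃ release_detainee); even if O(release_detainee) held, inferring O(review_audit_trail) would be affirming the consequent — invalid.
No other premise forces O(review_audit_trail). An ideal world satisfying every premise can still have ¬review_audit_trail true, so F(¬review_audit_trail) is not derivable.

No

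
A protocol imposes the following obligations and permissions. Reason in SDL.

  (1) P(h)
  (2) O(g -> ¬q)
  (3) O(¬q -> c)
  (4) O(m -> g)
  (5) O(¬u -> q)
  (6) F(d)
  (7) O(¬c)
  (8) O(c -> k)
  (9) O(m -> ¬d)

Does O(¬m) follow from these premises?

From premise 7 we have O(¬c).
Premise 3 is O(¬q -> c); contrapositively O(¬c -> q). Since O(¬c) holds, K gives O(q).
Premise 2 is O(g -> ¬q); contrapositively O(q -> ¬g). Since O(q) holds, K gives O(¬g).
The contrapositive of premise 4 (O(m -> g)) is O(¬g -> ¬m), and O(¬g) is already established, so O(¬m).
Premises 1, 5, 6, 8, 9 do not contribute to this derivation.
So O(¬m) follows.

Yes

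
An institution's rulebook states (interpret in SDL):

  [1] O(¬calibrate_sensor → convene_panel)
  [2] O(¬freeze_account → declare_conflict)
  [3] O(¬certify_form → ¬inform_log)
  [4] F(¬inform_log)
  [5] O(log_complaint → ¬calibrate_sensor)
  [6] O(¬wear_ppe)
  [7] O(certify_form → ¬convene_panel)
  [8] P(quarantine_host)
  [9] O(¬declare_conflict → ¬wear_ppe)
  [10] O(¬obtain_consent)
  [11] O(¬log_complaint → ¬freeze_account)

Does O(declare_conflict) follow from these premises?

Yes

Premise 4, F(¬inform_log), is equivalent to O(inform_log).
The contrapositive of premise 3 (O(¬certify_form → ¬inform_log)) is O(inform_log → certify_form), and O(inform_log) is already established, so O(certify_form).
With premise 7, O(certify_form → ¬convene_panel), the K-axiom yields O(¬convene_panel).
Premise 1, O(¬calibrate_sensor → convene_panel), contraposes to O(¬convene_panel → calibrate_sensor); with O(¬convene_panel) we get O(calibrate_sensor).
The contrapositive of premise 5 (O(log_complaint → ¬calibrate_sensor)) is O(calibrate_sensor → ¬log_complaint), and O(calibrate_sensor) is already established, so O(¬log_complaint).
With premise 11, O(¬log_complaint → ¬freeze_account), the K-axiom yields O(¬freeze_account).
Premise 2 is O(¬freeze_account → declare_conflict); since O(¬freeze_account), deontic closure gives O(declare_conflict).
Premises 6, 8, 9, 10 do not contribute to this derivation.
So O(declare_conflict) follows.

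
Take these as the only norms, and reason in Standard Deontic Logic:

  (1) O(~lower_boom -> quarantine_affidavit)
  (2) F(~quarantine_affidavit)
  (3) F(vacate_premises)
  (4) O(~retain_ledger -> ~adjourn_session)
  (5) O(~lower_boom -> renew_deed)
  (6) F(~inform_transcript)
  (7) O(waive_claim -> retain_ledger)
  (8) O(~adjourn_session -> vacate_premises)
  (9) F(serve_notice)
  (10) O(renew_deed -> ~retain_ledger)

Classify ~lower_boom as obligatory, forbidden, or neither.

Forbidden

F(vacate_premises) at premise 3 means O(~vacate_premises).
Premise 8, O(~adjourn_session -> vacate_premises), contraposes to O(~vacate_premises -> adjourn_session); with O(~vacate_premises) we get O(adjourn_session).
The contrapositive of premise 4 (O(~retain_ledger -> ~adjourn_session)) is O(adjourn_session -> retain_ledger), and O(adjourn_session) is already established, so O(retain_ledger).
The contrapositive of premise 10 (O(renew_deed -> ~retain_ledger)) is O(retain_ledger -> ~renew_deed), and O(retain_ledger) is already established, so O(~renew_deed).
Premise 5, O(~lower_boom -> renew_deed), contraposes to O(~renew_deed -> lower_boom); with O(~renew_deed) we get O(lower_boom).
Premises 1, 2, 6, 7, 9 do not contribute to this derivation.
Thus O(lower_boom), which is F(~lower_boom): ~lower_boom is forbidden.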